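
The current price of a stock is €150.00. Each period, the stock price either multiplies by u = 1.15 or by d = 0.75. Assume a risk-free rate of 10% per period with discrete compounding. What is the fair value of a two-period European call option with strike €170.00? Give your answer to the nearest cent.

Risk-neutral probability p = (1 + 0.1 − 0.75)/(1.15 − 0.75) = 0.3500/0.4000 = 0.8750
Terminal stock prices: S_uu = 198.4, S_ud = 129.4, S_dd = 84.38
Terminal payoffs (S − K): max(28.37, 0) = 28.37, max(-40.62, 0) = 0, max(-85.62, 0) = 0
Node u (S = 172.5): V_u = 1/1.1·[0.8750·28.3750 + 0.1250·0.0000] = 22.5710
Node d (S = 112.5): V_d = 1/1.1·[0.8750·0.0000 + 0.1250·0.0000] = 0.0000
Node 0 (S = 150): V_0 = 1/1.1·[0.8750·22.5710 + 0.1250·0.0000] = 17.9542

€17.95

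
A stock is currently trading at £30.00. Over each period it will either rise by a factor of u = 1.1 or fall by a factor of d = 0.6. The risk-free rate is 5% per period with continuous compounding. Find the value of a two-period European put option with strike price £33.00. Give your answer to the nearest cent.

£2.29

Risk-neutral probability p = (e^0.05 − 0.6)/(1.1 − 0.6) = 0.4513/0.5000 = 0.9025
Terminal stock prices: S_uu = 36.3, S_ud = 19.8, S_dd = 10.8
Terminal payoffs (K − S): max(-3.3, 0) = 0, max(13.2, 0) = 13.2, max(22.2, 0) = 22.2
Node u (S = 33): V_u = e^(−0.05)·[0.9025·0.0000 + 0.0975·13.2000] = 1.2237
Node d (S = 18): V_d = e^(−0.05)·[0.9025·13.2000 + 0.0975·22.2000] = 13.3906
Node 0 (S = 30): V_0 = e^(−0.05)·[0.9025·1.2237 + 0.0975·13.3906] = 2.2919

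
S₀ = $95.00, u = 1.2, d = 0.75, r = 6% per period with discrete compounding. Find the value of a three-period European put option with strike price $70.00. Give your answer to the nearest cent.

$1.74

Risk-neutral probability p = (1 + 0.06 − 0.75)/(1.2 − 0.75) = 0.3100/0.4500 = 0.6889
Terminal stock prices: S_uuu = 164.2, S_uud = 102.6, S_udd = 64.12, S_ddd = 40.08
Terminal payoffs (K − S): max(-94.16, 0) = 0, max(-32.6, 0) = 0, max(5.875, 0) = 5.875, max(29.92, 0) = 29.92
Node uu (S = 136.8): V_uu = 1/1.06·[0.6889·0.0000 + 0.3111·0.0000] = 0.0000
Node ud (S = 85.5): V_ud = 1/1.06·[0.6889·0.0000 + 0.3111·5.8750] = 1.7243
Node dd (S = 53.44): V_dd = 1/1.06·[0.6889·5.8750 + 0.3111·29.9219] = 12.6002
Node u (S = 114): V_u = 1/1.06·[0.6889·0.0000 + 0.3111·1.7243] = 0.5061
Node d (S = 71.25): V_d = 1/1.06·[0.6889·1.7243 + 0.3111·12.6002] = 4.8188
Node 0 (S = 95): V_0 = 1/1.06·[0.6889·0.5061 + 0.3111·4.8188] = 1.7432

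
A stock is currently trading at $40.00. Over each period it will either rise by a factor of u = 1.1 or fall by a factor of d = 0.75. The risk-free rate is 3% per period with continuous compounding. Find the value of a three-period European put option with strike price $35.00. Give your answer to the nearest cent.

$1.02

Risk-neutral probability p = (e^0.03 − 0.75)/(1.1 − 0.75) = 0.2805/0.3500 = 0.8013
Terminal stock prices: S_uuu = 53.24, S_uud = 36.3, S_udd = 24.75, S_ddd = 16.88
Terminal payoffs (K − S): max(-18.24, 0) = 0, max(-1.3, 0) = 0, max(10.25, 0) = 10.25, max(18.12, 0) = 18.12
Node uu (S = 48.4): V_uu = e^(−0.03)·[0.8013·0.0000 + 0.1987·0.0000] = 0.0000
Node ud (S = 33): V_ud = e^(−0.03)·[0.8013·0.0000 + 0.1987·10.2500] = 1.9765
Node dd (S = 22.5): V_dd = e^(−0.03)·[0.8013·10.2500 + 0.1987·18.1250] = 11.4656
Node u (S = 44): V_u = e^(−0.03)·[0.8013·0.0000 + 0.1987·1.9765] = 0.3811
Node d (S = 30): V_d = e^(−0.03)·[0.8013·1.9765 + 0.1987·11.4656] = 3.7479
Node 0 (S = 40): V_0 = e^(−0.03)·[0.8013·0.3811 + 0.1987·3.7479] = 1.0191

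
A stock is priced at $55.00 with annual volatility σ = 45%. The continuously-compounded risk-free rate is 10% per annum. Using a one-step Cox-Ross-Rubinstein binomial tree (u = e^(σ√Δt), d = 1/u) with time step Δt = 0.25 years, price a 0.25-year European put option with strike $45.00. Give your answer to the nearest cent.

CRR parameters: u = e^(σ√Δt) = e^(0.45·√0.25) = 1.2523, d = 1/u = 0.7985
Per-period rate: rΔt = 0.1·0.25 = 0.025, so R = e^0.025 = 1.0253
Risk-neutral probability p = (e^0.025 − 0.7985)/(1.2523 − 0.7985) = 0.2268/0.4538 = 0.4998
Terminal stock prices: S_u = 68.88, S_d = 43.92
Terminal payoffs (K − S): max(-23.88, 0) = 0, max(1.082, 0) = 1.082
Node 0 (S = 55): V_0 = e^(−0.025)·[0.4998·0.0000 + 0.5002·1.0816] = 0.5277

$0.53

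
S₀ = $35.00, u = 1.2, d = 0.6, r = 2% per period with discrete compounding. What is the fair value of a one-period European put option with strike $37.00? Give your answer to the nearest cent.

$4.71

Risk-neutral probability p = (1 + 0.02 − 0.6)/(1.2 − 0.6) = 0.4200/0.6000 = 0.7000
Terminal stock prices: S_u = 42, S_d = 21
Terminal payoffs (K − S): max(-5, 0) = 0, max(16, 0) = 16
Node 0 (S = 35): V_0 = 1/1.02·[0.7000·0.0000 + 0.3000·16.0000] = 4.7059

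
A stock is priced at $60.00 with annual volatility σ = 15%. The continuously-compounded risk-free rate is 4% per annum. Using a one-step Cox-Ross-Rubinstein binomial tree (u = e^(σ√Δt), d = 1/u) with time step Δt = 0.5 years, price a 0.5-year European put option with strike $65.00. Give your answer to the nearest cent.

$4.67

CRR parameters: u = e^(σ√Δt) = e^(0.15·√0.5) = 1.1119, d = 1/u = 0.8994
Per-period rate: rΔt = 0.04·0.5 = 0.02, so R = e^0.02 = 1.0202
Risk-neutral probability p = (e^0.02 − 0.8994)/(1.1119 − 0.8994) = 0.1208/0.2125 = 0.5686
Terminal stock prices: S_u = 66.71, S_d = 53.96
Terminal payoffs (K − S): max(-1.714, 0) = 0, max(11.04, 0) = 11.04
Node 0 (S = 60): V_0 = e^(−0.02)·[0.5686·0.0000 + 0.4314·11.0381] = 4.6680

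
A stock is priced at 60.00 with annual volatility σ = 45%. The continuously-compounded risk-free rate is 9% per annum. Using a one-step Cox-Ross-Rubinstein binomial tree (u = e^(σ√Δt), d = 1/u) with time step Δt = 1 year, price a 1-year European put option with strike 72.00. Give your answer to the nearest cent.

CRR parameters: u = e^(σ√Δt) = e^(0.45·√1) = 1.5683, d = 1/u = 0.6376
Per-period rate: rΔt = 0.09·1 = 0.09, so R = e^0.09 = 1.0942
Risk-neutral probability p = (e^0.09 − 0.6376)/(1.5683 − 0.6376) = 0.4565/0.9307 = 0.4905
Terminal stock prices: S_u = 94.1, S_d = 38.26
Terminal payoffs (K − S): max(-22.1, 0) = 0, max(33.74, 0) = 33.74
Node 0 (S = 60): V_0 = e^(−0.09)·[0.4905·0.0000 + 0.5095·33.7423] = 15.7105

15.71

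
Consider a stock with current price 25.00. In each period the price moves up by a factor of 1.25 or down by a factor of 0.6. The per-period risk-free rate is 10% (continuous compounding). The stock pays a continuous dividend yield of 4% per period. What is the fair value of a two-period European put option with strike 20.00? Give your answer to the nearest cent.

Per-period risk-free factor R = e^0.1 = 1.1052; dividend-adjusted growth = e^(0.1−0.04) = 1.0618.
Risk-neutral probability p = (1.0618 − 0.6)/(1.25 − 0.6) = 0.4618/0.6500 = 0.7105
Terminal stock prices: S_uu = 39.06, S_ud = 18.75, S_dd = 9
Terminal payoffs (K − S): max(-19.06, 0) = 0, max(1.25, 0) = 1.25, max(11, 0) = 11
Node u (S = 31.25): V_u = e^(−0.1)·[0.7105·0.0000 + 0.2895·1.2500] = 0.3274
Node d (S = 15): V_d = e^(−0.1)·[0.7105·1.2500 + 0.2895·11.0000] = 3.6849
Node 0 (S = 25): V_0 = e^(−0.1)·[0.7105·0.3274 + 0.2895·3.6849] = 1.1757

1.18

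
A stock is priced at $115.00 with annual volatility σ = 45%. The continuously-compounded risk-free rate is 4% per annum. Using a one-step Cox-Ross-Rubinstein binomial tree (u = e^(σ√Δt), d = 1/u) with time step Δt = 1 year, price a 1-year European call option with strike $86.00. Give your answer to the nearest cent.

$39.27

CRR parameters: u = e^(σ√Δt) = e^(0.45·√1) = 1.5683, d = 1/u = 0.6376
Per-period rate: rΔt = 0.04·1 = 0.04, so R = e^0.04 = 1.0408
Risk-neutral probability p = (e^0.04 − 0.6376)/(1.5683 − 0.6376) = 0.4032/0.9307 = 0.4332
Terminal stock prices: S_u = 180.4, S_d = 73.33
Terminal payoffs (S − K): max(94.36, 0) = 94.36, max(-12.67, 0) = 0
Node 0 (S = 115): V_0 = e^(−0.04)·[0.4332·94.3559 + 0.5668·0.0000] = 39.2732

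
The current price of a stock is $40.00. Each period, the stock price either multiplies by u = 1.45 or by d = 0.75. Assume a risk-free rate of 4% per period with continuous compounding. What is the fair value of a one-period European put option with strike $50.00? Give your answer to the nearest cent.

Risk-neutral probability p = (e^0.04 − 0.75)/(1.45 − 0.75) = 0.2908/0.7000 = 0.4154
Terminal stock prices: S_u = 58, S_d = 30
Terminal payoffs (K − S): max(-8, 0) = 0, max(20, 0) = 20
Node 0 (S = 40): V_0 = e^(−0.04)·[0.4154·0.0000 + 0.5846·20.0000] = 11.2327

$11.23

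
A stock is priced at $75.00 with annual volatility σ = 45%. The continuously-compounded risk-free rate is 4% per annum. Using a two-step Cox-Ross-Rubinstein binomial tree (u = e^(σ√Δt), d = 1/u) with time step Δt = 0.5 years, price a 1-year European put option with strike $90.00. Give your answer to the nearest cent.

CRR parameters: u = e^(σ√Δt) = e^(0.45·√0.5) = 1.3746, d = 1/u = 0.7275
Per-period rate: rΔt = 0.04·0.5 = 0.02, so R = e^0.02 = 1.0202
Risk-neutral probability p = (e^0.02 − 0.7275)/(1.3746 − 0.7275) = 0.2927/0.6472 = 0.4523
Terminal stock prices: S_uu = 141.7, S_ud = 75, S_dd = 39.69
Terminal payoffs (K − S): max(-51.72, 0) = 0, max(15, 0) = 15, max(50.31, 0) = 50.31
Node u (S = 103.1): V_u = e^(−0.02)·[0.4523·0.0000 + 0.5477·15.0000] = 8.0524
Node d (S = 54.56): V_d = e^(−0.02)·[0.4523·15.0000 + 0.5477·50.3103] = 33.6585
Node 0 (S = 75): V_0 = e^(−0.02)·[0.4523·8.0524 + 0.5477·33.6585] = 21.6390

$21.64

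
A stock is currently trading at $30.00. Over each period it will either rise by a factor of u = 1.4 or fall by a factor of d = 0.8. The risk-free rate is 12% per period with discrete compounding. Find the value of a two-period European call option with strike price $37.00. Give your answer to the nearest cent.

$4.94

Risk-neutral probability p = (1 + 0.12 − 0.8)/(1.4 − 0.8) = 0.3200/0.6000 = 0.5333
Terminal stock prices: S_uu = 58.8, S_ud = 33.6, S_dd = 19.2
Terminal payoffs (S − K): max(21.8, 0) = 21.8, max(-3.4, 0) = 0, max(-17.8, 0) = 0
Node u (S = 42): V_u = 1/1.12·[0.5333·21.8000 + 0.4667·0.0000] = 10.3810
Node d (S = 24): V_d = 1/1.12·[0.5333·0.0000 + 0.4667·0.0000] = 0.0000
Node 0 (S = 30): V_0 = 1/1.12·[0.5333·10.3810 + 0.4667·0.0000] = 4.9433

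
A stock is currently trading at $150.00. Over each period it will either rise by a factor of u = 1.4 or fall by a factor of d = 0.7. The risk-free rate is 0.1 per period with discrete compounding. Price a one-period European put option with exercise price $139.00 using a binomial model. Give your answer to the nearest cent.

$13.25

Risk-neutral probability p = (1 + 0.1 − 0.7)/(1.4 − 0.7) = 0.4000/0.7000 = 0.5714
Terminal stock prices: S_u = 210, S_d = 105
Terminal payoffs (K − S): max(-71, 0) = 0, max(34, 0) = 34
Node 0 (S = 150): V_0 = 1/1.1·[0.5714·0.0000 + 0.4286·34.0000] = 13.2468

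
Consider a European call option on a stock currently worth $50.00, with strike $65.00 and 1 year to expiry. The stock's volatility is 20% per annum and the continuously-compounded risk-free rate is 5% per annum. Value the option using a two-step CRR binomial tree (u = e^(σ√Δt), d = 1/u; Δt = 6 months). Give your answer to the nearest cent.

CRR parameters: u = e^(σ√Δt) = e^(0.2·√0.5) = 1.1519, d = 1/u = 0.8681
Per-period rate: rΔt = 0.05·0.5 = 0.025, so R = e^0.025 = 1.0253
Risk-neutral probability p = (e^0.025 − 0.8681)/(1.1519 − 0.8681) = 0.1572/0.2838 = 0.5539
Terminal stock prices: S_uu = 66.34, S_ud = 50, S_dd = 37.68
Terminal payoffs (S − K): max(1.345, 0) = 1.345, max(-15, 0) = 0, max(-27.32, 0) = 0
Node u (S = 57.6): V_u = e^(−0.025)·[0.5539·1.3448 + 0.4461·0.0000] = 0.7265
Node d (S = 43.41): V_d = e^(−0.025)·[0.5539·0.0000 + 0.4461·0.0000] = 0.0000
Node 0 (S = 50): V_0 = e^(−0.025)·[0.5539·0.7265 + 0.4461·0.0000] = 0.3925

$0.39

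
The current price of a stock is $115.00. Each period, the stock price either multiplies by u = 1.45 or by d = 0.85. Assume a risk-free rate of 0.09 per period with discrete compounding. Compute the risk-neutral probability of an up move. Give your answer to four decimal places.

Risk-neutral probability p = (1 + 0.09 − 0.85)/(1.45 − 0.85) = 0.2400/0.6000 = 0.4000

p = 0.4000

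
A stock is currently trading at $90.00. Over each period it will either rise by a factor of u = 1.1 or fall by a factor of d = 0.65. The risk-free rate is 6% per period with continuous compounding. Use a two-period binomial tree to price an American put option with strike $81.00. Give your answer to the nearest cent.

$2.94

Risk-neutral probability p = (e^0.06 − 0.65)/(1.1 − 0.65) = 0.4118/0.4500 = 0.9152
Terminal stock prices: S_uu = 108.9, S_ud = 64.35, S_dd = 38.03
Terminal payoffs (K − S): max(-27.9, 0) = 0, max(16.65, 0) = 16.65, max(42.97, 0) = 42.97
Node u (S = 99): continuation = e^(−0.06)·[0.9152·0.0000 + 0.0848·16.6500] = 1.3298; exercise value = 0.0000 ≤ continuation, so V_u = 1.3298
Node d (S = 58.5): continuation = e^(−0.06)·[0.9152·16.6500 + 0.0848·42.9750] = 17.7829; exercise value = 22.5000 > continuation, so V_d = 22.5000 (exercise)
Node 0 (S = 90): continuation = e^(−0.06)·[0.9152·1.3298 + 0.0848·22.5000] = 2.9432; exercise value = 0.0000 ≤ continuation, so V_0 = 2.9432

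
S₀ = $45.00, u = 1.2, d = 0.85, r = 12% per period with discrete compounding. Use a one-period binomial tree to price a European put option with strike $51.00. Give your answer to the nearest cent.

$2.60

Risk-neutral probability p = (1 + 0.12 − 0.85)/(1.2 − 0.85) = 0.2700/0.3500 = 0.7714
Terminal stock prices: S_u = 54, S_d = 38.25
Terminal payoffs (K − S): max(-3, 0) = 0, max(12.75, 0) = 12.75
Node 0 (S = 45): V_0 = 1/1.12·[0.7714·0.0000 + 0.2286·12.7500] = 2.6020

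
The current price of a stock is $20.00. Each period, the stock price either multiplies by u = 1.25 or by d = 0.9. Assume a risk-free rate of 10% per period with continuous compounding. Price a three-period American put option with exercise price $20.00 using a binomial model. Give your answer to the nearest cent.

Risk-neutral probability p = (e^0.1 − 0.9)/(1.25 − 0.9) = 0.2052/0.3500 = 0.5862
Terminal stock prices: S_uuu = 39.06, S_uud = 28.12, S_udd = 20.25, S_ddd = 14.58
Terminal payoffs (K − S): max(-19.06, 0) = 0, max(-8.125, 0) = 0, max(-0.25, 0) = 0, max(5.42, 0) = 5.42
Node uu (S = 31.25): continuation = e^(−0.1)·[0.5862·0.0000 + 0.4138·0.0000] = 0.0000; exercise value = 0.0000 ≤ continuation, so V_uu = 0.0000
Node ud (S = 22.5): continuation = e^(−0.1)·[0.5862·0.0000 + 0.4138·0.0000] = 0.0000; exercise value = 0.0000 ≤ continuation, so V_ud = 0.0000
Node dd (S = 16.2): continuation = e^(−0.1)·[0.5862·0.0000 + 0.4138·5.4200] = 2.0294; exercise value = 3.8000 > continuation, so V_dd = 3.8000 (exercise)
Node u (S = 25): continuation = e^(−0.1)·[0.5862·0.0000 + 0.4138·0.0000] = 0.0000; exercise value = 0.0000 ≤ continuation, so V_u = 0.0000
Node d (S = 18): continuation = e^(−0.1)·[0.5862·0.0000 + 0.4138·3.8000] = 1.4228; exercise value = 2.0000 > continuation, so V_d = 2.0000 (exercise)
Node 0 (S = 20): continuation = e^(−0.1)·[0.5862·0.0000 + 0.4138·2.0000] = 0.7488; exercise value = 0.0000 ≤ continuation, so V_0 = 0.7488

$0.75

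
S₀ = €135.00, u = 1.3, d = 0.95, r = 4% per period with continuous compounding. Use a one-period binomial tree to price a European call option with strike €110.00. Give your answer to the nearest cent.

€29.31

Risk-neutral probability p = (e^0.04 − 0.95)/(1.3 − 0.95) = 0.0908/0.3500 = 0.2595
Terminal stock prices: S_u = 175.5, S_d = 128.2
Terminal payoffs (S − K): max(65.5, 0) = 65.5, max(18.25, 0) = 18.25
Node 0 (S = 135): V_0 = e^(−0.04)·[0.2595·65.5000 + 0.7405·18.2500] = 29.3132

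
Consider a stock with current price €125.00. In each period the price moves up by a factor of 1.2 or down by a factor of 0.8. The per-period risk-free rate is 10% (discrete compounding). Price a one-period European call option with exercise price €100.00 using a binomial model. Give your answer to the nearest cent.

Risk-neutral probability p = (1 + 0.1 − 0.8)/(1.2 − 0.8) = 0.3000/0.4000 = 0.7500
Terminal stock prices: S_u = 150, S_d = 100
Terminal payoffs (S − K): max(50, 0) = 50, max(0, 0) = 0
Node 0 (S = 125): V_0 = 1/1.1·[0.7500·50.0000 + 0.2500·0.0000] = 34.0909

€34.09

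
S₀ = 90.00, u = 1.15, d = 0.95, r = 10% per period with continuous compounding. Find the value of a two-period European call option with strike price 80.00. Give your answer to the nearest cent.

Risk-neutral probability p = (e^0.1 − 0.95)/(1.15 − 0.95) = 0.1552/0.2000 = 0.7759
Terminal stock prices: S_uu = 119, S_ud = 98.32, S_dd = 81.22
Terminal payoffs (S − K): max(39.02, 0) = 39.02, max(18.32, 0) = 18.32, max(1.225, 0) = 1.225
Node u (S = 103.5): V_u = e^(−0.1)·[0.7759·39.0250 + 0.2241·18.3250] = 31.1130
Node d (S = 85.5): V_d = e^(−0.1)·[0.7759·18.3250 + 0.2241·1.2250] = 13.1130
Node 0 (S = 90): V_0 = e^(−0.1)·[0.7759·31.1130 + 0.2241·13.1130] = 24.5015

24.50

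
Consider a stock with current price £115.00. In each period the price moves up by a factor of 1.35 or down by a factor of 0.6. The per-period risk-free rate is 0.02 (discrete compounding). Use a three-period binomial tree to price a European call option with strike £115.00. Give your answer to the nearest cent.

£31.99

Risk-neutral probability p = (1 + 0.02 − 0.6)/(1.35 − 0.6) = 0.4200/0.7500 = 0.5600
Terminal stock prices: S_uuu = 282.9, S_uud = 125.8, S_udd = 55.89, S_ddd = 24.84
Terminal payoffs (S − K): max(167.9, 0) = 167.9, max(10.75, 0) = 10.75, max(-59.11, 0) = 0, max(-90.16, 0) = 0
Node uu (S = 209.6): V_uu = 1/1.02·[0.5600·167.9431 + 0.4400·10.7525] = 96.8424
Node ud (S = 93.15): V_ud = 1/1.02·[0.5600·10.7525 + 0.4400·0.0000] = 5.9033
Node dd (S = 41.4): V_dd = 1/1.02·[0.5600·0.0000 + 0.4400·0.0000] = 0.0000
Node u (S = 155.2): V_u = 1/1.02·[0.5600·96.8424 + 0.4400·5.9033] = 55.7149
Node d (S = 69): V_d = 1/1.02·[0.5600·5.9033 + 0.4400·0.0000] = 3.2410
Node 0 (S = 115): V_0 = 1/1.02·[0.5600·55.7149 + 0.4400·3.2410] = 31.9867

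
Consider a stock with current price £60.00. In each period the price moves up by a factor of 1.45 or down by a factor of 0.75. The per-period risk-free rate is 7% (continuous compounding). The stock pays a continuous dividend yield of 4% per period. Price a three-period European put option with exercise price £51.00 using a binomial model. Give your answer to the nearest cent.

Per-period risk-free factor R = e^0.07 = 1.0725; dividend-adjusted growth = e^(0.07−0.04) = 1.0305.
Risk-neutral probability p = (1.0305 − 0.75)/(1.45 − 0.75) = 0.2805/0.7000 = 0.4006
Terminal stock prices: S_uuu = 182.9, S_uud = 94.61, S_udd = 48.94, S_ddd = 25.31
Terminal payoffs (K − S): max(-131.9, 0) = 0, max(-43.61, 0) = 0, max(2.062, 0) = 2.062, max(25.69, 0) = 25.69
Node uu (S = 126.2): V_uu = e^(−0.07)·[0.4006·0.0000 + 0.5994·0.0000] = 0.0000
Node ud (S = 65.25): V_ud = e^(−0.07)·[0.4006·0.0000 + 0.5994·2.0625] = 1.1526
Node dd (S = 33.75): V_dd = e^(−0.07)·[0.4006·2.0625 + 0.5994·25.6875] = 15.1254
Node u (S = 87): V_u = e^(−0.07)·[0.4006·0.0000 + 0.5994·1.1526] = 0.6441
Node d (S = 45): V_d = e^(−0.07)·[0.4006·1.1526 + 0.5994·15.1254] = 8.8831
Node 0 (S = 60): V_0 = e^(−0.07)·[0.4006·0.6441 + 0.5994·8.8831] = 5.2048

£5.20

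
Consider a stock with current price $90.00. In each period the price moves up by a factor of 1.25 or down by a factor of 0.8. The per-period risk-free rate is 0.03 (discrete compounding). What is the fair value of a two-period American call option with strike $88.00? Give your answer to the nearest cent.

Risk-neutral probability p = (1 + 0.03 − 0.8)/(1.25 − 0.8) = 0.2300/0.4500 = 0.5111
Terminal stock prices: S_uu = 140.6, S_ud = 90, S_dd = 57.6
Terminal payoffs (S − K): max(52.62, 0) = 52.62, max(2, 0) = 2, max(-30.4, 0) = 0
Node u (S = 112.5): continuation = 1/1.03·[0.5111·52.6250 + 0.4889·2.0000] = 27.0631; exercise value = 24.5000 ≤ continuation, so V_u = 27.0631
Node d (S = 72): continuation = 1/1.03·[0.5111·2.0000 + 0.4889·0.0000] = 0.9924; exercise value = 0.0000 ≤ continuation, so V_d = 0.9924
Node 0 (S = 90): continuation = 1/1.03·[0.5111·27.0631 + 0.4889·0.9924] = 13.9004; exercise value = 2.0000 ≤ continuation, so V_0 = 13.9004

$13.90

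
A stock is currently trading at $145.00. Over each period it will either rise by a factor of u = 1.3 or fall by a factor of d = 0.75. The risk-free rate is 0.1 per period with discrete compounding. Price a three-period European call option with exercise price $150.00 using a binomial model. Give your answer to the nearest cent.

$43.85

Risk-neutral probability p = (1 + 0.1 − 0.75)/(1.3 − 0.75) = 0.3500/0.5500 = 0.6364
Terminal stock prices: S_uuu = 318.6, S_uud = 183.8, S_udd = 106, S_ddd = 61.17
Terminal payoffs (S − K): max(168.6, 0) = 168.6, max(33.79, 0) = 33.79, max(-43.97, 0) = 0, max(-88.83, 0) = 0
Node uu (S = 245.1): V_uu = 1/1.1·[0.6364·168.5650 + 0.3636·33.7875] = 108.6864
Node ud (S = 141.4): V_ud = 1/1.1·[0.6364·33.7875 + 0.3636·0.0000] = 19.5465
Node dd (S = 81.56): V_dd = 1/1.1·[0.6364·0.0000 + 0.3636·0.0000] = 0.0000
Node u (S = 188.5): V_u = 1/1.1·[0.6364·108.6864 + 0.3636·19.5465] = 69.3381
Node d (S = 108.8): V_d = 1/1.1·[0.6364·19.5465 + 0.3636·0.0000] = 11.3079
Node 0 (S = 145): V_0 = 1/1.1·[0.6364·69.3381 + 0.3636·11.3079] = 43.8511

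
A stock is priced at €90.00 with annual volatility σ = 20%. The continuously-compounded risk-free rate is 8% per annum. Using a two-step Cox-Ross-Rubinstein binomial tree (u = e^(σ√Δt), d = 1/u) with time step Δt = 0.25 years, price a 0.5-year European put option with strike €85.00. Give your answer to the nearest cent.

CRR parameters: u = e^(σ√Δt) = e^(0.2·√0.25) = 1.1052, d = 1/u = 0.9048
Per-period rate: rΔt = 0.08·0.25 = 0.02, so R = e^0.02 = 1.0202
Risk-neutral probability p = (e^0.02 − 0.9048)/(1.1052 − 0.9048) = 0.1154/0.2003 = 0.5759
Terminal stock prices: S_uu = 109.9, S_ud = 90, S_dd = 73.69
Terminal payoffs (K − S): max(-24.93, 0) = 0, max(-5, 0) = 0, max(11.31, 0) = 11.31
Node u (S = 99.47): V_u = e^(−0.02)·[0.5759·0.0000 + 0.4241·0.0000] = 0.0000
Node d (S = 81.44): V_d = e^(−0.02)·[0.5759·0.0000 + 0.4241·11.3142] = 4.7038
Node 0 (S = 90): V_0 = e^(−0.02)·[0.5759·0.0000 + 0.4241·4.7038] = 1.9556

€1.96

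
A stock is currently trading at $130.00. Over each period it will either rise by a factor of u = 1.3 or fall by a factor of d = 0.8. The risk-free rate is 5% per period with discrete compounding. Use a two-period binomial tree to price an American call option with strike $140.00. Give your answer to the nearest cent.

$18.07

Risk-neutral probability p = (1 + 0.05 − 0.8)/(1.3 − 0.8) = 0.2500/0.5000 = 0.5000
Terminal stock prices: S_uu = 219.7, S_ud = 135.2, S_dd = 83.2
Terminal payoffs (S − K): max(79.7, 0) = 79.7, max(-4.8, 0) = 0, max(-56.8, 0) = 0
Node u (S = 169): continuation = 1/1.05·[0.5000·79.7000 + 0.5000·0.0000] = 37.9524; exercise value = 29.0000 ≤ continuation, so V_u = 37.9524
Node d (S = 104): continuation = 1/1.05·[0.5000·0.0000 + 0.5000·0.0000] = 0.0000; exercise value = 0.0000 ≤ continuation, so V_d = 0.0000
Node 0 (S = 130): continuation = 1/1.05·[0.5000·37.9524 + 0.5000·0.0000] = 18.0726; exercise value = 0.0000 ≤ continuation, so V_0 = 18.0726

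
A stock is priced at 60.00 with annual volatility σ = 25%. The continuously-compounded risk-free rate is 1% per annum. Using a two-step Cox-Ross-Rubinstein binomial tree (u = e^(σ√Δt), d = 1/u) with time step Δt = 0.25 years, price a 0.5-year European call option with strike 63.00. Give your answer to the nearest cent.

CRR parameters: u = e^(σ√Δt) = e^(0.25·√0.25) = 1.1331, d = 1/u = 0.8825
Per-period rate: rΔt = 0.01·0.25 = 0.0025, so R = e^0.0025 = 1.0025
Risk-neutral probability p = (e^0.0025 − 0.8825)/(1.1331 − 0.8825) = 0.1200/0.2507 = 0.4788
Terminal stock prices: S_uu = 77.04, S_ud = 60, S_dd = 46.73
Terminal payoffs (S − K): max(14.04, 0) = 14.04, max(-3, 0) = 0, max(-16.27, 0) = 0
Node u (S = 67.99): V_u = e^(−0.0025)·[0.4788·14.0415 + 0.5212·0.0000] = 6.7060
Node d (S = 52.95): V_d = e^(−0.0025)·[0.4788·0.0000 + 0.5212·0.0000] = 0.0000
Node 0 (S = 60): V_0 = e^(−0.0025)·[0.4788·6.7060 + 0.5212·0.0000] = 3.2027

3.20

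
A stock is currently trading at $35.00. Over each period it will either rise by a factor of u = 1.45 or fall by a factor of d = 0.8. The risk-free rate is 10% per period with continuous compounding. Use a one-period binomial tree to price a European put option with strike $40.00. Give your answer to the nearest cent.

$5.76

Risk-neutral probability p = (e^0.1 − 0.8)/(1.45 − 0.8) = 0.3052/0.6500 = 0.4695
Terminal stock prices: S_u = 50.75, S_d = 28
Terminal payoffs (K − S): max(-10.75, 0) = 0, max(12, 0) = 12
Node 0 (S = 35): V_0 = e^(−0.1)·[0.4695·0.0000 + 0.5305·12.0000] = 5.7603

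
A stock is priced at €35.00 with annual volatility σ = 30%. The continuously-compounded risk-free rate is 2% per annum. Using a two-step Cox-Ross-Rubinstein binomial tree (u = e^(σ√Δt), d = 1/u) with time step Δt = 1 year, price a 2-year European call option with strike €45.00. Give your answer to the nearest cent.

€3.80

CRR parameters: u = e^(σ√Δt) = e^(0.3·√1) = 1.3499, d = 1/u = 0.7408
Per-period rate: rΔt = 0.02·1 = 0.02, so R = e^0.02 = 1.0202
Risk-neutral probability p = (e^0.02 − 0.7408)/(1.3499 − 0.7408) = 0.2794/0.6090 = 0.4587
Terminal stock prices: S_uu = 63.77, S_ud = 35, S_dd = 19.21
Terminal payoffs (S − K): max(18.77, 0) = 18.77, max(-10, 0) = 0, max(-25.79, 0) = 0
Node u (S = 47.25): V_u = e^(−0.02)·[0.4587·18.7742 + 0.5413·0.0000] = 8.4417
Node d (S = 25.93): V_d = e^(−0.02)·[0.4587·0.0000 + 0.5413·0.0000] = 0.0000
Node 0 (S = 35): V_0 = e^(−0.02)·[0.4587·8.4417 + 0.5413·0.0000] = 3.7957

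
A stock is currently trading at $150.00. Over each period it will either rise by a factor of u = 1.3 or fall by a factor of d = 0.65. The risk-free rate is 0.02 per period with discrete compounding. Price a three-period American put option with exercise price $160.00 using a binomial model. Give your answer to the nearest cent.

Risk-neutral probability p = (1 + 0.02 − 0.65)/(1.3 − 0.65) = 0.3700/0.6500 = 0.5692
Terminal stock prices: S_uuu = 329.6, S_uud = 164.8, S_udd = 82.39, S_ddd = 41.19
Terminal payoffs (K − S): max(-169.6, 0) = 0, max(-4.775, 0) = 0, max(77.61, 0) = 77.61, max(118.8, 0) = 118.8
Node uu (S = 253.5): continuation = 1/1.02·[0.5692·0.0000 + 0.4308·0.0000] = 0.0000; exercise value = 0.0000 ≤ continuation, so V_uu = 0.0000
Node ud (S = 126.8): continuation = 1/1.02·[0.5692·0.0000 + 0.4308·77.6125] = 32.7775; exercise value = 33.2500 > continuation, so V_ud = 33.2500 (exercise)
Node dd (S = 63.38): continuation = 1/1.02·[0.5692·77.6125 + 0.4308·118.8063] = 93.4877; exercise value = 96.6250 > continuation, so V_dd = 96.6250 (exercise)
Node u (S = 195): continuation = 1/1.02·[0.5692·0.0000 + 0.4308·33.2500] = 14.0422; exercise value = 0.0000 ≤ continuation, so V_u = 14.0422
Node d (S = 97.5): continuation = 1/1.02·[0.5692·33.2500 + 0.4308·96.6250] = 59.3627; exercise value = 62.5000 > continuation, so V_d = 62.5000 (exercise)
Node 0 (S = 150): continuation = 1/1.02·[0.5692·14.0422 + 0.4308·62.5000] = 34.2317; exercise value = 10.0000 ≤ continuation, so V_0 = 34.2317

$34.23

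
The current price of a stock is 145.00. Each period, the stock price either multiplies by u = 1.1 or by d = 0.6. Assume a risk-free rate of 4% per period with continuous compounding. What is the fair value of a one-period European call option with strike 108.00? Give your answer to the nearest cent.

43.62

Risk-neutral probability p = (e^0.04 − 0.6)/(1.1 − 0.6) = 0.4408/0.5000 = 0.8816
Terminal stock prices: S_u = 159.5, S_d = 87
Terminal payoffs (S − K): max(51.5, 0) = 51.5, max(-21, 0) = 0
Node 0 (S = 145): V_0 = e^(−0.04)·[0.8816·51.5000 + 0.1184·0.0000] = 43.6232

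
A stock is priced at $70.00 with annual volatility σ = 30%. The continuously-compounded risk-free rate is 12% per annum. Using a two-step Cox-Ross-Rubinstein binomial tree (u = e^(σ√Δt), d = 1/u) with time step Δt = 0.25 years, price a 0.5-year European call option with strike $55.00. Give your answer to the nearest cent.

$18.77

CRR parameters: u = e^(σ√Δt) = e^(0.3·√0.25) = 1.1618, d = 1/u = 0.8607
Per-period rate: rΔt = 0.12·0.25 = 0.03, so R = e^0.03 = 1.0305
Risk-neutral probability p = (e^0.03 − 0.8607)/(1.1618 − 0.8607) = 0.1697/0.3011 = 0.5637
Terminal stock prices: S_uu = 94.49, S_ud = 70, S_dd = 51.86
Terminal payoffs (S − K): max(39.49, 0) = 39.49, max(15, 0) = 15, max(-3.143, 0) = 0
Node u (S = 81.33): V_u = e^(−0.03)·[0.5637·39.4901 + 0.4363·15.0000] = 27.9539
Node d (S = 60.25): V_d = e^(−0.03)·[0.5637·15.0000 + 0.4363·0.0000] = 8.2057
Node 0 (S = 70): V_0 = e^(−0.03)·[0.5637·27.9539 + 0.4363·8.2057] = 18.7663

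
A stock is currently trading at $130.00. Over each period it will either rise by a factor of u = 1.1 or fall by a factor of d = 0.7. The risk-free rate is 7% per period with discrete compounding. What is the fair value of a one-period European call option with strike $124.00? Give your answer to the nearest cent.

$16.43

Risk-neutral probability p = (1 + 0.07 − 0.7)/(1.1 − 0.7) = 0.3700/0.4000 = 0.9250
Terminal stock prices: S_u = 143, S_d = 91
Terminal payoffs (S − K): max(19, 0) = 19, max(-33, 0) = 0
Node 0 (S = 130): V_0 = 1/1.07·[0.9250·19.0000 + 0.0750·0.0000] = 16.4252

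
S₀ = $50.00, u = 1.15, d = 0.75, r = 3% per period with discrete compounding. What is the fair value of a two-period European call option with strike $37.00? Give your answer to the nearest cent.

Risk-neutral probability p = (1 + 0.03 − 0.75)/(1.15 − 0.75) = 0.2800/0.4000 = 0.7000
Terminal stock prices: S_uu = 66.12, S_ud = 43.12, S_dd = 28.12
Terminal payoffs (S − K): max(29.12, 0) = 29.12, max(6.125, 0) = 6.125, max(-8.875, 0) = 0
Node u (S = 57.5): V_u = 1/1.03·[0.7000·29.1250 + 0.3000·6.1250] = 21.5777
Node d (S = 37.5): V_d = 1/1.03·[0.7000·6.1250 + 0.3000·0.0000] = 4.1626
Node 0 (S = 50): V_0 = 1/1.03·[0.7000·21.5777 + 0.3000·4.1626] = 15.8768

$15.88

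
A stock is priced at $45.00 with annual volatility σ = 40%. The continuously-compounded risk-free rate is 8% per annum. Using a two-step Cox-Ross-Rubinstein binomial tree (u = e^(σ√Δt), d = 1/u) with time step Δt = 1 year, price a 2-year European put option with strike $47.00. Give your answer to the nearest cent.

CRR parameters: u = e^(σ√Δt) = e^(0.4·√1) = 1.4918, d = 1/u = 0.6703
Per-period rate: rΔt = 0.08·1 = 0.08, so R = e^0.08 = 1.0833
Risk-neutral probability p = (e^0.08 − 0.6703)/(1.4918 − 0.6703) = 0.4130/0.8215 = 0.5027
Terminal stock prices: S_uu = 100.1, S_ud = 45, S_dd = 20.22
Terminal payoffs (K − S): max(-53.15, 0) = 0, max(2, 0) = 2, max(26.78, 0) = 26.78
Node u (S = 67.13): V_u = e^(−0.08)·[0.5027·0.0000 + 0.4973·2.0000] = 0.9181
Node d (S = 30.16): V_d = e^(−0.08)·[0.5027·2.0000 + 0.4973·26.7802] = 13.2221
Node 0 (S = 45): V_0 = e^(−0.08)·[0.5027·0.9181 + 0.4973·13.2221] = 6.4959

$6.50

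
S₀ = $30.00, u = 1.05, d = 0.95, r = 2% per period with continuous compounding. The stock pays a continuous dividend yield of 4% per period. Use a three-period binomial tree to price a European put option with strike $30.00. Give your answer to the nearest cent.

Per-period risk-free factor R = e^0.02 = 1.0202; dividend-adjusted growth = e^(0.02−0.04) = 0.9802.
Risk-neutral probability p = (0.9802 − 0.95)/(1.05 − 0.95) = 0.0302/0.1000 = 0.3020
Terminal stock prices: S_uuu = 34.73, S_uud = 31.42, S_udd = 28.43, S_ddd = 25.72
Terminal payoffs (K − S): max(-4.729, 0) = 0, max(-1.421, 0) = 0, max(1.571, 0) = 1.571, max(4.279, 0) = 4.279
Node uu (S = 33.08): V_uu = e^(−0.02)·[0.3020·0.0000 + 0.6980·0.0000] = 0.0000
Node ud (S = 29.92): V_ud = e^(−0.02)·[0.3020·0.0000 + 0.6980·1.5713] = 1.0750
Node dd (S = 27.07): V_dd = e^(−0.02)·[0.3020·1.5713 + 0.6980·4.2788] = 3.3926
Node u (S = 31.5): V_u = e^(−0.02)·[0.3020·0.0000 + 0.6980·1.0750] = 0.7355
Node d (S = 28.5): V_d = e^(−0.02)·[0.3020·1.0750 + 0.6980·3.3926] = 2.6394
Node 0 (S = 30): V_0 = e^(−0.02)·[0.3020·0.7355 + 0.6980·2.6394] = 2.0236

$2.02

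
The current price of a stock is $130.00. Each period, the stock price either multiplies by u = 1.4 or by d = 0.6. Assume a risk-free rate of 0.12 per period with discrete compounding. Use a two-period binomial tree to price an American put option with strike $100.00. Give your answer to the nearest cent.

Risk-neutral probability p = (1 + 0.12 − 0.6)/(1.4 − 0.6) = 0.5200/0.8000 = 0.6500
Terminal stock prices: S_uu = 254.8, S_ud = 109.2, S_dd = 46.8
Terminal payoffs (K − S): max(-154.8, 0) = 0, max(-9.2, 0) = 0, max(53.2, 0) = 53.2
Node u (S = 182): continuation = 1/1.12·[0.6500·0.0000 + 0.3500·0.0000] = 0.0000; exercise value = 0.0000 ≤ continuation, so V_u = 0.0000
Node d (S = 78): continuation = 1/1.12·[0.6500·0.0000 + 0.3500·53.2000] = 16.6250; exercise value = 22.0000 > continuation, so V_d = 22.0000 (exercise)
Node 0 (S = 130): continuation = 1/1.12·[0.6500·0.0000 + 0.3500·22.0000] = 6.8750; exercise value = 0.0000 ≤ continuation, so V_0 = 6.8750

$6.87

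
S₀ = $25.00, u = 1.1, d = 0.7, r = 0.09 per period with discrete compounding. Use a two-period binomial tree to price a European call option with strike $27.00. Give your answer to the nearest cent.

Risk-neutral probability p = (1 + 0.09 − 0.7)/(1.1 − 0.7) = 0.3900/0.4000 = 0.9750
Terminal stock prices: S_uu = 30.25, S_ud = 19.25, S_dd = 12.25
Terminal payoffs (S − K): max(3.25, 0) = 3.25, max(-7.75, 0) = 0, max(-14.75, 0) = 0
Node u (S = 27.5): V_u = 1/1.09·[0.9750·3.2500 + 0.0250·0.0000] = 2.9071
Node d (S = 17.5): V_d = 1/1.09·[0.9750·0.0000 + 0.0250·0.0000] = 0.0000
Node 0 (S = 25): V_0 = 1/1.09·[0.9750·2.9071 + 0.0250·0.0000] = 2.6004

$2.60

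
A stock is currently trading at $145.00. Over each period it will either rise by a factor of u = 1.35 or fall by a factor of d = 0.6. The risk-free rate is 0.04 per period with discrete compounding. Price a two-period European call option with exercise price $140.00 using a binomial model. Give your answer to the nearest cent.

$39.54

Risk-neutral probability p = (1 + 0.04 − 0.6)/(1.35 − 0.6) = 0.4400/0.7500 = 0.5867
Terminal stock prices: S_uu = 264.3, S_ud = 117.4, S_dd = 52.2
Terminal payoffs (S − K): max(124.3, 0) = 124.3, max(-22.55, 0) = 0, max(-87.8, 0) = 0
Node u (S = 195.8): V_u = 1/1.04·[0.5867·124.2625 + 0.4133·0.0000] = 70.0968
Node d (S = 87): V_d = 1/1.04·[0.5867·0.0000 + 0.4133·0.0000] = 0.0000
Node 0 (S = 145): V_0 = 1/1.04·[0.5867·70.0968 + 0.4133·0.0000] = 39.5418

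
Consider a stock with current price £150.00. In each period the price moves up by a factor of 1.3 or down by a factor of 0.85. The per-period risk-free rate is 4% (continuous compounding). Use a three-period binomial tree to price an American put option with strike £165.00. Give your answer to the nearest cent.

£23.76

Risk-neutral probability p = (e^0.04 − 0.85)/(1.3 − 0.85) = 0.1908/0.4500 = 0.4240
Terminal stock prices: S_uuu = 329.6, S_uud = 215.5, S_udd = 140.9, S_ddd = 92.12
Terminal payoffs (K − S): max(-164.6, 0) = 0, max(-50.48, 0) = 0, max(24.11, 0) = 24.11, max(72.88, 0) = 72.88
Node uu (S = 253.5): continuation = e^(−0.04)·[0.4240·0.0000 + 0.5760·0.0000] = 0.0000; exercise value = 0.0000 ≤ continuation, so V_uu = 0.0000
Node ud (S = 165.8): continuation = e^(−0.04)·[0.4240·0.0000 + 0.5760·24.1125] = 13.3437; exercise value = 0.0000 ≤ continuation, so V_ud = 13.3437
Node dd (S = 108.4): continuation = e^(−0.04)·[0.4240·24.1125 + 0.5760·72.8813] = 50.1553; exercise value = 56.6250 > continuation, so V_dd = 56.6250 (exercise)
Node u (S = 195): continuation = e^(−0.04)·[0.4240·0.0000 + 0.5760·13.3437] = 7.3843; exercise value = 0.0000 ≤ continuation, so V_u = 7.3843
Node d (S = 127.5): continuation = e^(−0.04)·[0.4240·13.3437 + 0.5760·56.6250] = 36.7720; exercise value = 37.5000 > continuation, so V_d = 37.5000 (exercise)
Node 0 (S = 150): continuation = e^(−0.04)·[0.4240·7.3843 + 0.5760·37.5000] = 23.7605; exercise value = 15.0000 ≤ continuation, so V_0 = 23.7605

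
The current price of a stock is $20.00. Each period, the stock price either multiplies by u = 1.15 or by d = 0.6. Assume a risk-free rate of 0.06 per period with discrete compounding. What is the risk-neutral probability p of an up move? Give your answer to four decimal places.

p = 0.8364

Risk-neutral probability p = (1 + 0.06 − 0.6)/(1.15 − 0.6) = 0.4600/0.5500 = 0.8364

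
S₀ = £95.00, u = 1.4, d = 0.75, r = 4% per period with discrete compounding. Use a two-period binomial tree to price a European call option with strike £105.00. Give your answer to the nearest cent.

£14.94

Risk-neutral probability p = (1 + 0.04 − 0.75)/(1.4 − 0.75) = 0.2900/0.6500 = 0.4462
Terminal stock prices: S_uu = 186.2, S_ud = 99.75, S_dd = 53.44
Terminal payoffs (S − K): max(81.2, 0) = 81.2, max(-5.25, 0) = 0, max(-51.56, 0) = 0
Node u (S = 133): V_u = 1/1.04·[0.4462·81.2000 + 0.5538·0.0000] = 34.8343
Node d (S = 71.25): V_d = 1/1.04·[0.4462·0.0000 + 0.5538·0.0000] = 0.0000
Node 0 (S = 95): V_0 = 1/1.04·[0.4462·34.8343 + 0.5538·0.0000] = 14.9437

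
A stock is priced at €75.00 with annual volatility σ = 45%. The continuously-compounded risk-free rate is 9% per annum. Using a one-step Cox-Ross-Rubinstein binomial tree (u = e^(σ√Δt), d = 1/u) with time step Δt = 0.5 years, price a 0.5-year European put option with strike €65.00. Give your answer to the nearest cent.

€5.07

CRR parameters: u = e^(σ√Δt) = e^(0.45·√0.5) = 1.3746, d = 1/u = 0.7275
Per-period rate: rΔt = 0.09·0.5 = 0.045, so R = e^0.045 = 1.0460
Risk-neutral probability p = (e^0.045 − 0.7275)/(1.3746 − 0.7275) = 0.3186/0.6472 = 0.4922
Terminal stock prices: S_u = 103.1, S_d = 54.56
Terminal payoffs (K − S): max(-38.1, 0) = 0, max(10.44, 0) = 10.44
Node 0 (S = 75): V_0 = e^(−0.045)·[0.4922·0.0000 + 0.5078·10.4406] = 5.0681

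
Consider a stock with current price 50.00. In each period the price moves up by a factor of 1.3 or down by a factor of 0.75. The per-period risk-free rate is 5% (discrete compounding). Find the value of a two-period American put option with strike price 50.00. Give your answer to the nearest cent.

5.69

Risk-neutral probability p = (1 + 0.05 − 0.75)/(1.3 − 0.75) = 0.3000/0.5500 = 0.5455
Terminal stock prices: S_uu = 84.5, S_ud = 48.75, S_dd = 28.12
Terminal payoffs (K − S): max(-34.5, 0) = 0, max(1.25, 0) = 1.25, max(21.88, 0) = 21.88
Node u (S = 65): continuation = 1/1.05·[0.5455·0.0000 + 0.4545·1.2500] = 0.5411; exercise value = 0.0000 ≤ continuation, so V_u = 0.5411
Node d (S = 37.5): continuation = 1/1.05·[0.5455·1.2500 + 0.4545·21.8750] = 10.1190; exercise value = 12.5000 > continuation, so V_d = 12.5000 (exercise)
Node 0 (S = 50): continuation = 1/1.05·[0.5455·0.5411 + 0.4545·12.5000] = 5.6924; exercise value = 0.0000 ≤ continuation, so V_0 = 5.6924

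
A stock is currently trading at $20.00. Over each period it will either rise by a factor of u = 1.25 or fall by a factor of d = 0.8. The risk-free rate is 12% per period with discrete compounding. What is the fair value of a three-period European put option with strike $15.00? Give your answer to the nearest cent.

$0.08

Risk-neutral probability p = (1 + 0.12 − 0.8)/(1.25 − 0.8) = 0.3200/0.4500 = 0.7111
Terminal stock prices: S_uuu = 39.06, S_uud = 25, S_udd = 16, S_ddd = 10.24
Terminal payoffs (K − S): max(-24.06, 0) = 0, max(-10, 0) = 0, max(-1, 0) = 0, max(4.76, 0) = 4.76
Node uu (S = 31.25): V_uu = 1/1.12·[0.7111·0.0000 + 0.2889·0.0000] = 0.0000
Node ud (S = 20): V_ud = 1/1.12·[0.7111·0.0000 + 0.2889·0.0000] = 0.0000
Node dd (S = 12.8): V_dd = 1/1.12·[0.7111·0.0000 + 0.2889·4.7600] = 1.2278
Node u (S = 25): V_u = 1/1.12·[0.7111·0.0000 + 0.2889·0.0000] = 0.0000
Node d (S = 16): V_d = 1/1.12·[0.7111·0.0000 + 0.2889·1.2278] = 0.3167
Node 0 (S = 20): V_0 = 1/1.12·[0.7111·0.0000 + 0.2889·0.3167] = 0.0817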